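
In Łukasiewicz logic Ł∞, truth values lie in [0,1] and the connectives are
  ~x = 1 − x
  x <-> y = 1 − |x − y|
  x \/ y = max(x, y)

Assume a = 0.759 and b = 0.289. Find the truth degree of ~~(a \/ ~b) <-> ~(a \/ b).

~b = 1 − 0.289 = 0.711
a \/ ~b = max(0.759, 0.711) = 0.759
~(a \/ ~b) = 1 − 0.759 = 0.241
~~(a \/ ~b) = 1 − 0.241 = 0.759
a \/ b = max(0.759, 0.289) = 0.759
~(a \/ b) = 1 − 0.759 = 0.241
~~(a \/ ~b) <-> ~(a \/ b) = 1 − |0.759 − 0.241| = 1 − 0.518 = 0.482

0.482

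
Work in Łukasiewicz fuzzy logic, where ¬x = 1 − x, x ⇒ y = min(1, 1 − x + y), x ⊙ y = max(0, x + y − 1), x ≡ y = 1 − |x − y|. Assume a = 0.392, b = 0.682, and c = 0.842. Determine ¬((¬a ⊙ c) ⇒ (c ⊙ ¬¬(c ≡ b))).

¬a = 1 − 0.392 = 0.608
¬a ⊙ c = max(0, 0.608 + 0.842 − 1) = max(0, 0.450) = 0.450
c ≡ b = 1 − |0.842 − 0.682| = 1 − 0.160 = 0.840
¬(c ≡ b) = 1 − 0.840 = 0.160
¬¬(c ≡ b) = 1 − 0.160 = 0.840
c ⊙ ¬¬(c ≡ b) = max(0, 0.842 + 0.840 − 1) = max(0, 0.682) = 0.682
(¬a ⊙ c) ⇒ (c ⊙ ¬¬(c ≡ b)) = min(1, 1 − 0.450 + 0.682) = min(1, 1.232) = 1.000
¬((¬a ⊙ c) ⇒ (c ⊙ ¬¬(c ≡ b))) = 1 − 1.000 = 0.000

0.000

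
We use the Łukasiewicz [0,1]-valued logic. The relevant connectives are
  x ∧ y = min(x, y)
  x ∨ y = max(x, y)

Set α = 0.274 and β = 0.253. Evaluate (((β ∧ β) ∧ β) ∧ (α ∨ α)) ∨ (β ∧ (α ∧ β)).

0.253

β ∧ β = min(0.253, 0.253) = 0.253
(β ∧ β) ∧ β = min(0.253, 0.253) = 0.253
α ∨ α = max(0.274, 0.274) = 0.274
((β ∧ β) ∧ β) ∧ (α ∨ α) = min(0.253, 0.274) = 0.253
α ∧ β = min(0.274, 0.253) = 0.253
β ∧ (α ∧ β) = min(0.253, 0.253) = 0.253
(((β ∧ β) ∧ β) ∧ (α ∨ α)) ∨ (β ∧ (α ∧ β)) = max(0.253, 0.253) = 0.253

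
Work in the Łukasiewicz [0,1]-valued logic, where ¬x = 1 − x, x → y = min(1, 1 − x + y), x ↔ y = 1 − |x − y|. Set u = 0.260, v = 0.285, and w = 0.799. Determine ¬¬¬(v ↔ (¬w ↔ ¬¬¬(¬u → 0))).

¬w = 1 − 0.799 = 0.201
¬u = 1 − 0.260 = 0.740
¬u → 0 = min(1, 1 − 0.740 + 0.000) = min(1, 0.260) = 0.260
¬(¬u → 0) = 1 − 0.260 = 0.740
¬¬(¬u → 0) = 1 − 0.740 = 0.260
¬¬¬(¬u → 0) = 1 − 0.260 = 0.740
¬w ↔ ¬¬¬(¬u → 0) = 1 − |0.201 − 0.740| = 1 − 0.539 = 0.461
v ↔ (¬w ↔ ¬¬¬(¬u → 0)) = 1 − |0.285 − 0.461| = 1 − 0.176 = 0.824
¬(v ↔ (¬w ↔ ¬¬¬(¬u → 0))) = 1 − 0.824 = 0.176
¬¬(v ↔ (¬w ↔ ¬¬¬(¬u → 0))) = 1 − 0.176 = 0.824
¬¬¬(v ↔ (¬w ↔ ¬¬¬(¬u → 0))) = 1 − 0.824 = 0.176

0.176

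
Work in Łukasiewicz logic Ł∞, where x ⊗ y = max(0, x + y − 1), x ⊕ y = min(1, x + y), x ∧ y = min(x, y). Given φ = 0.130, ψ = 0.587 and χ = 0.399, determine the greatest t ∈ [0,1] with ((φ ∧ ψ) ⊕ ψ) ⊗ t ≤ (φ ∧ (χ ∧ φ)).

0.413

φ ∧ ψ = min(0.130, 0.587) = 0.130
(φ ∧ ψ) ⊕ ψ = min(1, 0.130 + 0.587) = min(1, 0.717) = 0.717
So the left factor is (φ ∧ ψ) ⊕ ψ = 0.717.
χ ∧ φ = min(0.399, 0.130) = 0.130
φ ∧ (χ ∧ φ) = min(0.130, 0.130) = 0.130
So the right-hand bound is φ ∧ (χ ∧ φ) = 0.130.
The residuum of the Łukasiewicz t-norm gives the supremum: min(1, 1 − 0.717 + 0.130).
1 − 0.717 + 0.130 = 0.413, so t = min(1, 0.413) = 0.413.
Check: 0.717 ⊗ 0.413 = max(0, 0.130) = 0.130 ≤ 0.130.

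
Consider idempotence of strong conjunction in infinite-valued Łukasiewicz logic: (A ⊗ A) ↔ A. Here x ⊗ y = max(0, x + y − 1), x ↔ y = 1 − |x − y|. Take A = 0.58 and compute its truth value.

0.58

A ⊗ A = max(0, 0.58 + 0.58 − 1) = max(0, 0.16) = 0.16
(A ⊗ A) ↔ A = 1 − |0.16 − 0.58| = 1 − 0.42 = 0.58
(The value 0.58 < 1 shows this instance is not satisfied; fails in Ł∞ since a ⊗ a = max(0, 2a−1) ≠ a in general.)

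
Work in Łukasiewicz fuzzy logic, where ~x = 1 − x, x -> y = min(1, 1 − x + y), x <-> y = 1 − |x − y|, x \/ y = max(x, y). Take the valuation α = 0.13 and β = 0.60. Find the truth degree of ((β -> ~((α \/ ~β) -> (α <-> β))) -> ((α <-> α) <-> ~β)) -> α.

~β = 1 − 0.60 = 0.40
α \/ ~β = max(0.13, 0.40) = 0.40
α <-> β = 1 − |0.13 − 0.60| = 1 − 0.47 = 0.53
(α \/ ~β) -> (α <-> β) = min(1, 1 − 0.40 + 0.53) = min(1, 1.13) = 1.00
~((α \/ ~β) -> (α <-> β)) = 1 − 1.00 = 0.00
β -> ~((α \/ ~β) -> (α <-> β)) = min(1, 1 − 0.60 + 0.00) = min(1, 0.40) = 0.40
α <-> α = 1 − |0.13 − 0.13| = 1 − 0.00 = 1.00
(α <-> α) <-> ~β = 1 − |1.00 − 0.40| = 1 − 0.60 = 0.40
(β -> ~((α \/ ~β) -> (α <-> β))) -> ((α <-> α) <-> ~β) = min(1, 1 − 0.40 + 0.40) = min(1, 1.00) = 1.00
((β -> ~((α \/ ~β) -> (α <-> β))) -> ((α <-> α) <-> ~β)) -> α = min(1, 1 − 1.00 + 0.13) = min(1, 0.13) = 0.13

0.13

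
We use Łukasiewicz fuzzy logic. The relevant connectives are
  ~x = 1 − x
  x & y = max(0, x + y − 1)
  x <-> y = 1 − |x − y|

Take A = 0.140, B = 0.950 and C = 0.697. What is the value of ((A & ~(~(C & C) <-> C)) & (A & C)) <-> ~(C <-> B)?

0.747

C & C = max(0, 0.697 + 0.697 − 1) = max(0, 0.394) = 0.394
~(C & C) = 1 − 0.394 = 0.606
~(C & C) <-> C = 1 − |0.606 − 0.697| = 1 − 0.091 = 0.909
~(~(C & C) <-> C) = 1 − 0.909 = 0.091
A & ~(~(C & C) <-> C) = max(0, 0.140 + 0.091 − 1) = max(0, -0.769) = 0.000
A & C = max(0, 0.140 + 0.697 − 1) = max(0, -0.163) = 0.000
(A & ~(~(C & C) <-> C)) & (A & C) = max(0, 0.000 + 0.000 − 1) = max(0, -1.000) = 0.000
C <-> B = 1 − |0.697 − 0.950| = 1 − 0.253 = 0.747
~(C <-> B) = 1 − 0.747 = 0.253
((A & ~(~(C & C) <-> C)) & (A & C)) <-> ~(C <-> B) = 1 − |0.000 − 0.253| = 1 − 0.253 = 0.747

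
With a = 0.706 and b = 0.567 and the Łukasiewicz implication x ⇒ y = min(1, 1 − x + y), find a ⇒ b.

a ⇒ b = min(1, 1 − 0.706 + 0.567) = min(1, 0.861) = 0.861
For comparison, the Gödel implication (1 if x ≤ y else y) would give 0.567.

0.861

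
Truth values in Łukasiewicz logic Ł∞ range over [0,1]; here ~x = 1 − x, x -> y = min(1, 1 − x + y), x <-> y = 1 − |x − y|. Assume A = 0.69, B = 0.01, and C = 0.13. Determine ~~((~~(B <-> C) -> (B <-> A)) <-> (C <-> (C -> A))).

B <-> C = 1 − |0.01 − 0.13| = 1 − 0.12 = 0.88
~(B <-> C) = 1 − 0.88 = 0.12
~~(B <-> C) = 1 − 0.12 = 0.88
B <-> A = 1 − |0.01 − 0.69| = 1 − 0.68 = 0.32
~~(B <-> C) -> (B <-> A) = min(1, 1 − 0.88 + 0.32) = min(1, 0.44) = 0.44
C -> A = min(1, 1 − 0.13 + 0.69) = min(1, 1.56) = 1.00
C <-> (C -> A) = 1 − |0.13 − 1.00| = 1 − 0.87 = 0.13
(~~(B <-> C) -> (B <-> A)) <-> (C <-> (C -> A)) = 1 − |0.44 − 0.13| = 1 − 0.31 = 0.69
~((~~(B <-> C) -> (B <-> A)) <-> (C <-> (C -> A))) = 1 − 0.69 = 0.31
~~((~~(B <-> C) -> (B <-> A)) <-> (C <-> (C -> A))) = 1 − 0.31 = 0.69

0.69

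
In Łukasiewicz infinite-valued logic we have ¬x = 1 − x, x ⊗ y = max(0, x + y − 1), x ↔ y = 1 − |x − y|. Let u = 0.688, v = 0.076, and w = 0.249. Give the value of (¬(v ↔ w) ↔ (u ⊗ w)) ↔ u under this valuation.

v ↔ w = 1 − |0.076 − 0.249| = 1 − 0.173 = 0.827
¬(v ↔ w) = 1 − 0.827 = 0.173
u ⊗ w = max(0, 0.688 + 0.249 − 1) = max(0, -0.063) = 0.000
¬(v ↔ w) ↔ (u ⊗ w) = 1 − |0.173 − 0.000| = 1 − 0.173 = 0.827
(¬(v ↔ w) ↔ (u ⊗ w)) ↔ u = 1 − |0.827 − 0.688| = 1 − 0.139 = 0.861

0.861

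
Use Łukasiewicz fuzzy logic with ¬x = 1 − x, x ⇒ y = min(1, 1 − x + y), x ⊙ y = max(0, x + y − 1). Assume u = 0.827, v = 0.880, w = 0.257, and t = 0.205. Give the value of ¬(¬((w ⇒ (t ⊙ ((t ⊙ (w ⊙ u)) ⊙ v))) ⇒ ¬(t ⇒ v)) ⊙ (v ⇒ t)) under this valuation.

0.932

w ⊙ u = max(0, 0.257 + 0.827 − 1) = max(0, 0.084) = 0.084
t ⊙ (w ⊙ u) = max(0, 0.205 + 0.084 − 1) = max(0, -0.711) = 0.000
(t ⊙ (w ⊙ u)) ⊙ v = max(0, 0.000 + 0.880 − 1) = max(0, -0.120) = 0.000
t ⊙ ((t ⊙ (w ⊙ u)) ⊙ v) = max(0, 0.205 + 0.000 − 1) = max(0, -0.795) = 0.000
w ⇒ (t ⊙ ((t ⊙ (w ⊙ u)) ⊙ v)) = min(1, 1 − 0.257 + 0.000) = min(1, 0.743) = 0.743
t ⇒ v = min(1, 1 − 0.205 + 0.880) = min(1, 1.675) = 1.000
¬(t ⇒ v) = 1 − 1.000 = 0.000
(w ⇒ (t ⊙ ((t ⊙ (w ⊙ u)) ⊙ v))) ⇒ ¬(t ⇒ v) = min(1, 1 − 0.743 + 0.000) = min(1, 0.257) = 0.257
¬((w ⇒ (t ⊙ ((t ⊙ (w ⊙ u)) ⊙ v))) ⇒ ¬(t ⇒ v)) = 1 − 0.257 = 0.743
v ⇒ t = min(1, 1 − 0.880 + 0.205) = min(1, 0.325) = 0.325
¬((w ⇒ (t ⊙ ((t ⊙ (w ⊙ u)) ⊙ v))) ⇒ ¬(t ⇒ v)) ⊙ (v ⇒ t) = max(0, 0.743 + 0.325 − 1) = max(0, 0.068) = 0.068
¬(¬((w ⇒ (t ⊙ ((t ⊙ (w ⊙ u)) ⊙ v))) ⇒ ¬(t ⇒ v)) ⊙ (v ⇒ t)) = 1 − 0.068 = 0.932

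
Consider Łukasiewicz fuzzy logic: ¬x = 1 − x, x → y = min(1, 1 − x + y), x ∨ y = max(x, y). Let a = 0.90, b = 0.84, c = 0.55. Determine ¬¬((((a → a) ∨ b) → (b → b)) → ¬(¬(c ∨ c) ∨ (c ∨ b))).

0.16

a → a = min(1, 1 − 0.90 + 0.90) = min(1, 1.00) = 1.00
(a → a) ∨ b = max(1.00, 0.84) = 1.00
b → b = min(1, 1 − 0.84 + 0.84) = min(1, 1.00) = 1.00
((a → a) ∨ b) → (b → b) = min(1, 1 − 1.00 + 1.00) = min(1, 1.00) = 1.00
c ∨ c = max(0.55, 0.55) = 0.55
¬(c ∨ c) = 1 − 0.55 = 0.45
c ∨ b = max(0.55, 0.84) = 0.84
¬(c ∨ c) ∨ (c ∨ b) = max(0.45, 0.84) = 0.84
¬(¬(c ∨ c) ∨ (c ∨ b)) = 1 − 0.84 = 0.16
(((a → a) ∨ b) → (b → b)) → ¬(¬(c ∨ c) ∨ (c ∨ b)) = min(1, 1 − 1.00 + 0.16) = min(1, 0.16) = 0.16
¬((((a → a) ∨ b) → (b → b)) → ¬(¬(c ∨ c) ∨ (c ∨ b))) = 1 − 0.16 = 0.84
¬¬((((a → a) ∨ b) → (b → b)) → ¬(¬(c ∨ c) ∨ (c ∨ b))) = 1 − 0.84 = 0.16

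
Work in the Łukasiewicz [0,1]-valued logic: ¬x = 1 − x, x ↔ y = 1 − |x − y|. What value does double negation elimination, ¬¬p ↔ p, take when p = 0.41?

¬p = 1 − 0.41 = 0.59
¬¬p = 1 − 0.59 = 0.41
¬¬p ↔ p = 1 − |0.41 − 0.41| = 1 − 0.00 = 1.00
(As expected: always 1 in Ł∞ since negation is involutive.)

1.00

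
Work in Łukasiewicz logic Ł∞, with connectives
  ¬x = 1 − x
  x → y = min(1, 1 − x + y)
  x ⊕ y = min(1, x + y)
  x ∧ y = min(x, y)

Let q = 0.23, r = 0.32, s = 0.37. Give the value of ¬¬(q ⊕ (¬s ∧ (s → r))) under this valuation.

0.86

¬s = 1 − 0.37 = 0.63
s → r = min(1, 1 − 0.37 + 0.32) = min(1, 0.95) = 0.95
¬s ∧ (s → r) = min(0.63, 0.95) = 0.63
q ⊕ (¬s ∧ (s → r)) = min(1, 0.23 + 0.63) = min(1, 0.86) = 0.86
¬(q ⊕ (¬s ∧ (s → r))) = 1 − 0.86 = 0.14
¬¬(q ⊕ (¬s ∧ (s → r))) = 1 − 0.14 = 0.86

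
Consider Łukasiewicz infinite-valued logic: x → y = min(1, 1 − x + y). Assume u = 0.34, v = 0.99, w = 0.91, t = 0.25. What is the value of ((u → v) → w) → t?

u → v = min(1, 1 − 0.34 + 0.99) = min(1, 1.65) = 1.00
(u → v) → w = min(1, 1 − 1.00 + 0.91) = min(1, 0.91) = 0.91
((u → v) → w) → t = min(1, 1 − 0.91 + 0.25) = min(1, 0.34) = 0.34

0.34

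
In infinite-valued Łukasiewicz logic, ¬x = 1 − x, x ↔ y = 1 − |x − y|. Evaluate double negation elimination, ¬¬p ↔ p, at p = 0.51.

1.00

¬p = 1 − 0.51 = 0.49
¬¬p = 1 − 0.49 = 0.51
¬¬p ↔ p = 1 − |0.51 − 0.51| = 1 − 0.00 = 1.00
(As expected: always 1 in Ł∞ since negation is involutive.)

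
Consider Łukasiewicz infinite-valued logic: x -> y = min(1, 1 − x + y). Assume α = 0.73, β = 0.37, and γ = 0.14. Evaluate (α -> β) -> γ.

α -> β = min(1, 1 − 0.73 + 0.37) = min(1, 0.64) = 0.64
(α -> β) -> γ = min(1, 1 − 0.64 + 0.14) = min(1, 0.50) = 0.50

0.50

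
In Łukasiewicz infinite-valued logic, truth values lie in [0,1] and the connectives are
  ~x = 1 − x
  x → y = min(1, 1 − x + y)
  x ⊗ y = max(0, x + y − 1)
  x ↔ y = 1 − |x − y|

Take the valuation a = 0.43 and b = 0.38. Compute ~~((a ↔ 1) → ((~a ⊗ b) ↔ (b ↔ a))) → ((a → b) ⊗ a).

a ↔ 1 = 1 − |0.43 − 1.00| = 1 − 0.57 = 0.43
~a = 1 − 0.43 = 0.57
~a ⊗ b = max(0, 0.57 + 0.38 − 1) = max(0, -0.05) = 0.00
b ↔ a = 1 − |0.38 − 0.43| = 1 − 0.05 = 0.95
(~a ⊗ b) ↔ (b ↔ a) = 1 − |0.00 − 0.95| = 1 − 0.95 = 0.05
(a ↔ 1) → ((~a ⊗ b) ↔ (b ↔ a)) = min(1, 1 − 0.43 + 0.05) = min(1, 0.62) = 0.62
~((a ↔ 1) → ((~a ⊗ b) ↔ (b ↔ a))) = 1 − 0.62 = 0.38
~~((a ↔ 1) → ((~a ⊗ b) ↔ (b ↔ a))) = 1 − 0.38 = 0.62
a → b = min(1, 1 − 0.43 + 0.38) = min(1, 0.95) = 0.95
(a → b) ⊗ a = max(0, 0.95 + 0.43 − 1) = max(0, 0.38) = 0.38
~~((a ↔ 1) → ((~a ⊗ b) ↔ (b ↔ a))) → ((a → b) ⊗ a) = min(1, 1 − 0.62 + 0.38) = min(1, 0.76) = 0.76

0.76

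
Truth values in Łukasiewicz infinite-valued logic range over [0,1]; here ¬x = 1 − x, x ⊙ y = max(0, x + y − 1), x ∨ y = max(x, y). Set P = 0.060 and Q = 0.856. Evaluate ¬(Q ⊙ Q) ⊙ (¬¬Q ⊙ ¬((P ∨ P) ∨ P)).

Q ⊙ Q = max(0, 0.856 + 0.856 − 1) = max(0, 0.712) = 0.712
¬(Q ⊙ Q) = 1 − 0.712 = 0.288
¬Q = 1 − 0.856 = 0.144
¬¬Q = 1 − 0.144 = 0.856
P ∨ P = max(0.060, 0.060) = 0.060
(P ∨ P) ∨ P = max(0.060, 0.060) = 0.060
¬((P ∨ P) ∨ P) = 1 − 0.060 = 0.940
¬¬Q ⊙ ¬((P ∨ P) ∨ P) = max(0, 0.856 + 0.940 − 1) = max(0, 0.796) = 0.796
¬(Q ⊙ Q) ⊙ (¬¬Q ⊙ ¬((P ∨ P) ∨ P)) = max(0, 0.288 + 0.796 − 1) = max(0, 0.084) = 0.084

0.084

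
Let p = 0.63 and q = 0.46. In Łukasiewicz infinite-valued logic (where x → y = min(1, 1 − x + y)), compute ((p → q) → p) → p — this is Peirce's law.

p → q = min(1, 1 − 0.63 + 0.46) = min(1, 0.83) = 0.83
(p → q) → p = min(1, 1 − 0.83 + 0.63) = min(1, 0.80) = 0.80
((p → q) → p) → p = min(1, 1 − 0.80 + 0.63) = min(1, 0.83) = 0.83
(The value 0.83 < 1 shows this instance is not satisfied; not a Ł∞-tautology in general.)

0.83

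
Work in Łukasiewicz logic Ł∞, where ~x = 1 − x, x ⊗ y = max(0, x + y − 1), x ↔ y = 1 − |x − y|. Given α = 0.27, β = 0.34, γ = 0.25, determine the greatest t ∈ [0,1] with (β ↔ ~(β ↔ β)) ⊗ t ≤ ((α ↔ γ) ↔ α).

β ↔ β = 1 − |0.34 − 0.34| = 1 − 0.00 = 1.00
~(β ↔ β) = 1 − 1.00 = 0.00
β ↔ ~(β ↔ β) = 1 − |0.34 − 0.00| = 1 − 0.34 = 0.66
So the left factor is β ↔ ~(β ↔ β) = 0.66.
α ↔ γ = 1 − |0.27 − 0.25| = 1 − 0.02 = 0.98
(α ↔ γ) ↔ α = 1 − |0.98 − 0.27| = 1 − 0.71 = 0.29
So the right-hand bound is (α ↔ γ) ↔ α = 0.29.
The residuum of the Łukasiewicz t-norm gives the supremum: min(1, 1 − 0.66 + 0.29).
1 − 0.66 + 0.29 = 0.63, so t = min(1, 0.63) = 0.63.
Check: 0.66 ⊗ 0.63 = max(0, 0.29) = 0.29 ≤ 0.29.

0.63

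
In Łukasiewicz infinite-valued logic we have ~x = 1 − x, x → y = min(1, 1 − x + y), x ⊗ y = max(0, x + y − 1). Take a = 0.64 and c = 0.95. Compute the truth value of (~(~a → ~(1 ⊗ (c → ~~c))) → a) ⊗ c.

0.95

~a = 1 − 0.64 = 0.36
~c = 1 − 0.95 = 0.05
~~c = 1 − 0.05 = 0.95
c → ~~c = min(1, 1 − 0.95 + 0.95) = min(1, 1.00) = 1.00
1 ⊗ (c → ~~c) = max(0, 1.00 + 1.00 − 1) = max(0, 1.00) = 1.00
~(1 ⊗ (c → ~~c)) = 1 − 1.00 = 0.00
~a → ~(1 ⊗ (c → ~~c)) = min(1, 1 − 0.36 + 0.00) = min(1, 0.64) = 0.64
~(~a → ~(1 ⊗ (c → ~~c))) = 1 − 0.64 = 0.36
~(~a → ~(1 ⊗ (c → ~~c))) → a = min(1, 1 − 0.36 + 0.64) = min(1, 1.28) = 1.00
(~(~a → ~(1 ⊗ (c → ~~c))) → a) ⊗ c = max(0, 1.00 + 0.95 − 1) = max(0, 0.95) = 0.95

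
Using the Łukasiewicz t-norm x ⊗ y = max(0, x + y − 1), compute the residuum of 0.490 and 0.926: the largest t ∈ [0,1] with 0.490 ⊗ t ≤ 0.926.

The residuum of the Łukasiewicz t-norm gives the supremum: min(1, 1 − 0.490 + 0.926).
1 − 0.490 + 0.926 = 1.436, so t = min(1, 1.436) = 1.000.
Check: 0.490 ⊗ 1.000 = max(0, 0.490) = 0.490 ≤ 0.926.

1.000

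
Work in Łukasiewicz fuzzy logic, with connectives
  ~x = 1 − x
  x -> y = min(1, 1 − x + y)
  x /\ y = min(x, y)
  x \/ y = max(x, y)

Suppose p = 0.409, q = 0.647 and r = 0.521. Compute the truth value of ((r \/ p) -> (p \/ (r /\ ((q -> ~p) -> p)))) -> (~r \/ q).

0.703

r \/ p = max(0.521, 0.409) = 0.521
~p = 1 − 0.409 = 0.591
q -> ~p = min(1, 1 − 0.647 + 0.591) = min(1, 0.944) = 0.944
(q -> ~p) -> p = min(1, 1 − 0.944 + 0.409) = min(1, 0.465) = 0.465
r /\ ((q -> ~p) -> p) = min(0.521, 0.465) = 0.465
p \/ (r /\ ((q -> ~p) -> p)) = max(0.409, 0.465) = 0.465
(r \/ p) -> (p \/ (r /\ ((q -> ~p) -> p))) = min(1, 1 − 0.521 + 0.465) = min(1, 0.944) = 0.944
~r = 1 − 0.521 = 0.479
~r \/ q = max(0.479, 0.647) = 0.647
((r \/ p) -> (p \/ (r /\ ((q -> ~p) -> p)))) -> (~r \/ q) = min(1, 1 − 0.944 + 0.647) = min(1, 0.703) = 0.703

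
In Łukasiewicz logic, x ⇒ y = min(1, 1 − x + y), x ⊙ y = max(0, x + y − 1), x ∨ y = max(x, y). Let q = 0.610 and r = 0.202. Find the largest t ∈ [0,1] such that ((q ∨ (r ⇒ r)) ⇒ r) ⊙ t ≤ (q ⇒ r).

1.000

r ⇒ r = min(1, 1 − 0.202 + 0.202) = min(1, 1.000) = 1.000
q ∨ (r ⇒ r) = max(0.610, 1.000) = 1.000
(q ∨ (r ⇒ r)) ⇒ r = min(1, 1 − 1.000 + 0.202) = min(1, 0.202) = 0.202
So the left factor is (q ∨ (r ⇒ r)) ⇒ r = 0.202.
q ⇒ r = min(1, 1 − 0.610 + 0.202) = min(1, 0.592) = 0.592
So the right-hand bound is q ⇒ r = 0.592.
The residuum of the Łukasiewicz t-norm gives the supremum: min(1, 1 − 0.202 + 0.592).
1 − 0.202 + 0.592 = 1.390, so t = min(1, 1.390) = 1.000.
Check: 0.202 ⊙ 1.000 = max(0, 0.202) = 0.202 ≤ 0.592.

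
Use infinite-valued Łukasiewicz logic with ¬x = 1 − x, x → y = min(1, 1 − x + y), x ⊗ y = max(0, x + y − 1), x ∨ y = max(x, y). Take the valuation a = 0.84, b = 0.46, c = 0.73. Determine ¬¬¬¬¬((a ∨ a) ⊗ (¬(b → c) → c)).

a ∨ a = max(0.84, 0.84) = 0.84
b → c = min(1, 1 − 0.46 + 0.73) = min(1, 1.27) = 1.00
¬(b → c) = 1 − 1.00 = 0.00
¬(b → c) → c = min(1, 1 − 0.00 + 0.73) = min(1, 1.73) = 1.00
(a ∨ a) ⊗ (¬(b → c) → c) = max(0, 0.84 + 1.00 − 1) = max(0, 0.84) = 0.84
¬((a ∨ a) ⊗ (¬(b → c) → c)) = 1 − 0.84 = 0.16
¬¬((a ∨ a) ⊗ (¬(b → c) → c)) = 1 − 0.16 = 0.84
¬¬¬((a ∨ a) ⊗ (¬(b → c) → c)) = 1 − 0.84 = 0.16
¬¬¬¬((a ∨ a) ⊗ (¬(b → c) → c)) = 1 − 0.16 = 0.84
¬¬¬¬¬((a ∨ a) ⊗ (¬(b → c) → c)) = 1 − 0.84 = 0.16

0.16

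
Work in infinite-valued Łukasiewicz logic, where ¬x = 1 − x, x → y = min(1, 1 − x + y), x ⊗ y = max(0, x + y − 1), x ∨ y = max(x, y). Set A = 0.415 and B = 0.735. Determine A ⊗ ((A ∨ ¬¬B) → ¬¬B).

¬B = 1 − 0.735 = 0.265
¬¬B = 1 − 0.265 = 0.735
A ∨ ¬¬B = max(0.415, 0.735) = 0.735
(A ∨ ¬¬B) → ¬¬B = min(1, 1 − 0.735 + 0.735) = min(1, 1.000) = 1.000
A ⊗ ((A ∨ ¬¬B) → ¬¬B) = max(0, 0.415 + 1.000 − 1) = max(0, 0.415) = 0.415

0.415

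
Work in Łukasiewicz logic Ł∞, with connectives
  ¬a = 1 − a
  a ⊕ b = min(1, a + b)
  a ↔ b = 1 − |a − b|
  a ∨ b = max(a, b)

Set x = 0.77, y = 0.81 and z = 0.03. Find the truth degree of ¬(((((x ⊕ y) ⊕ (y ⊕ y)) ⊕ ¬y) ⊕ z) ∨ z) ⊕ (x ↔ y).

x ⊕ y = min(1, 0.77 + 0.81) = min(1, 1.58) = 1.00
y ⊕ y = min(1, 0.81 + 0.81) = min(1, 1.62) = 1.00
(x ⊕ y) ⊕ (y ⊕ y) = min(1, 1.00 + 1.00) = min(1, 2.00) = 1.00
¬y = 1 − 0.81 = 0.19
((x ⊕ y) ⊕ (y ⊕ y)) ⊕ ¬y = min(1, 1.00 + 0.19) = min(1, 1.19) = 1.00
(((x ⊕ y) ⊕ (y ⊕ y)) ⊕ ¬y) ⊕ z = min(1, 1.00 + 0.03) = min(1, 1.03) = 1.00
((((x ⊕ y) ⊕ (y ⊕ y)) ⊕ ¬y) ⊕ z) ∨ z = max(1.00, 0.03) = 1.00
¬(((((x ⊕ y) ⊕ (y ⊕ y)) ⊕ ¬y) ⊕ z) ∨ z) = 1 − 1.00 = 0.00
x ↔ y = 1 − |0.77 − 0.81| = 1 − 0.04 = 0.96
¬(((((x ⊕ y) ⊕ (y ⊕ y)) ⊕ ¬y) ⊕ z) ∨ z) ⊕ (x ↔ y) = min(1, 0.00 + 0.96) = min(1, 0.96) = 0.96

0.96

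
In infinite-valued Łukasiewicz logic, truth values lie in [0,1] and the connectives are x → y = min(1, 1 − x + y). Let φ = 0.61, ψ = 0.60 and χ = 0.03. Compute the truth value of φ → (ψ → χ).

ψ → χ = min(1, 1 − 0.60 + 0.03) = min(1, 0.43) = 0.43
φ → (ψ → χ) = min(1, 1 − 0.61 + 0.43) = min(1, 0.82) = 0.82

0.82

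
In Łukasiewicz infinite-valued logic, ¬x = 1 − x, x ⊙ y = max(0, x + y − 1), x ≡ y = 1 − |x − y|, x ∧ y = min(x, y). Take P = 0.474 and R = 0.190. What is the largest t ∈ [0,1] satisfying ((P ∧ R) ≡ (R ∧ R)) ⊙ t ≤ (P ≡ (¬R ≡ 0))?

0.716

P ∧ R = min(0.474, 0.190) = 0.190
R ∧ R = min(0.190, 0.190) = 0.190
(P ∧ R) ≡ (R ∧ R) = 1 − |0.190 − 0.190| = 1 − 0.000 = 1.000
So the left factor is (P ∧ R) ≡ (R ∧ R) = 1.000.
¬R = 1 − 0.190 = 0.810
¬R ≡ 0 = 1 − |0.810 − 0.000| = 1 − 0.810 = 0.190
P ≡ (¬R ≡ 0) = 1 − |0.474 − 0.190| = 1 − 0.284 = 0.716
So the right-hand bound is P ≡ (¬R ≡ 0) = 0.716.
The residuum of the Łukasiewicz t-norm gives the supremum: min(1, 1 − 1.000 + 0.716).
1 − 1.000 + 0.716 = 0.716, so t = min(1, 0.716) = 0.716.
Check: 1.000 ⊙ 0.716 = max(0, 0.716) = 0.716 ≤ 0.716.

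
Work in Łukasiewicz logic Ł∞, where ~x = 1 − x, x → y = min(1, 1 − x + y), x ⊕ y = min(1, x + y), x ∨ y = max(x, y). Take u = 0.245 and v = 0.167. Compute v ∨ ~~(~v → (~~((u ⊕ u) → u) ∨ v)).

~v = 1 − 0.167 = 0.833
u ⊕ u = min(1, 0.245 + 0.245) = min(1, 0.490) = 0.490
(u ⊕ u) → u = min(1, 1 − 0.490 + 0.245) = min(1, 0.755) = 0.755
~((u ⊕ u) → u) = 1 − 0.755 = 0.245
~~((u ⊕ u) → u) = 1 − 0.245 = 0.755
~~((u ⊕ u) → u) ∨ v = max(0.755, 0.167) = 0.755
~v → (~~((u ⊕ u) → u) ∨ v) = min(1, 1 − 0.833 + 0.755) = min(1, 0.922) = 0.922
~(~v → (~~((u ⊕ u) → u) ∨ v)) = 1 − 0.922 = 0.078
~~(~v → (~~((u ⊕ u) → u) ∨ v)) = 1 − 0.078 = 0.922
v ∨ ~~(~v → (~~((u ⊕ u) → u) ∨ v)) = max(0.167, 0.922) = 0.922

0.922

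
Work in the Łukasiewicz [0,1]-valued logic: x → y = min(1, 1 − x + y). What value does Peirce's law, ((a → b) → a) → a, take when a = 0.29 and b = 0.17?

a → b = min(1, 1 − 0.29 + 0.17) = min(1, 0.88) = 0.88
(a → b) → a = min(1, 1 − 0.88 + 0.29) = min(1, 0.41) = 0.41
((a → b) → a) → a = min(1, 1 − 0.41 + 0.29) = min(1, 0.88) = 0.88
(The value 0.88 < 1 shows this instance is not satisfied; not a Ł∞-tautology in general.)

0.88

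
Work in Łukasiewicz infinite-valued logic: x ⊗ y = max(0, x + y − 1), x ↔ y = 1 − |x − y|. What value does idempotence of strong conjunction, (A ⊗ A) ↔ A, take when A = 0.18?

A ⊗ A = max(0, 0.18 + 0.18 − 1) = max(0, -0.64) = 0.00
(A ⊗ A) ↔ A = 1 − |0.00 − 0.18| = 1 − 0.18 = 0.82
(The value 0.82 < 1 shows this instance is not satisfied; fails in Ł∞ since a ⊗ a = max(0, 2a−1) ≠ a in general.)

0.82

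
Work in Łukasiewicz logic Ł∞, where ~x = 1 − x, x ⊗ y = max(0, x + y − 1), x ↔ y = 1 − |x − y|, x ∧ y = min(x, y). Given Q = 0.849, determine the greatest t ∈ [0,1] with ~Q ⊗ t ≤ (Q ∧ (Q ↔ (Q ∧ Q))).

~Q = 1 − 0.849 = 0.151
So the left factor is ~Q = 0.151.
Q ∧ Q = min(0.849, 0.849) = 0.849
Q ↔ (Q ∧ Q) = 1 − |0.849 − 0.849| = 1 − 0.000 = 1.000
Q ∧ (Q ↔ (Q ∧ Q)) = min(0.849, 1.000) = 0.849
So the right-hand bound is Q ∧ (Q ↔ (Q ∧ Q)) = 0.849.
The residuum of the Łukasiewicz t-norm gives the supremum: min(1, 1 − 0.151 + 0.849).
1 − 0.151 + 0.849 = 1.698, so t = min(1, 1.698) = 1.000.
Check: 0.151 ⊗ 1.000 = max(0, 0.151) = 0.151 ≤ 0.849.

1.000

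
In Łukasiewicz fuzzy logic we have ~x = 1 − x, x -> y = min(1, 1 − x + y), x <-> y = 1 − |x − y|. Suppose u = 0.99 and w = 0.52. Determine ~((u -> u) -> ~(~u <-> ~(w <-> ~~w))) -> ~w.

0.49

u -> u = min(1, 1 − 0.99 + 0.99) = min(1, 1.00) = 1.00
~u = 1 − 0.99 = 0.01
~w = 1 − 0.52 = 0.48
~~w = 1 − 0.48 = 0.52
w <-> ~~w = 1 − |0.52 − 0.52| = 1 − 0.00 = 1.00
~(w <-> ~~w) = 1 − 1.00 = 0.00
~u <-> ~(w <-> ~~w) = 1 − |0.01 − 0.00| = 1 − 0.01 = 0.99
~(~u <-> ~(w <-> ~~w)) = 1 − 0.99 = 0.01
(u -> u) -> ~(~u <-> ~(w <-> ~~w)) = min(1, 1 − 1.00 + 0.01) = min(1, 0.01) = 0.01
~((u -> u) -> ~(~u <-> ~(w <-> ~~w))) = 1 − 0.01 = 0.99
~((u -> u) -> ~(~u <-> ~(w <-> ~~w))) -> ~w = min(1, 1 − 0.99 + 0.48) = min(1, 0.49) = 0.49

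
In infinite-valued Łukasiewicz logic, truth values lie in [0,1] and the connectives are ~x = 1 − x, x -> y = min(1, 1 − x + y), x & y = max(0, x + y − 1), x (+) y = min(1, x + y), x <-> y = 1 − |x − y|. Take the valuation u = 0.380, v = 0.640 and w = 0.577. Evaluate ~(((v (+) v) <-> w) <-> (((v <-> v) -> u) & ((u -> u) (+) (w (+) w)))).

v (+) v = min(1, 0.640 + 0.640) = min(1, 1.280) = 1.000
(v (+) v) <-> w = 1 − |1.000 − 0.577| = 1 − 0.423 = 0.577
v <-> v = 1 − |0.640 − 0.640| = 1 − 0.000 = 1.000
(v <-> v) -> u = min(1, 1 − 1.000 + 0.380) = min(1, 0.380) = 0.380
u -> u = min(1, 1 − 0.380 + 0.380) = min(1, 1.000) = 1.000
w (+) w = min(1, 0.577 + 0.577) = min(1, 1.154) = 1.000
(u -> u) (+) (w (+) w) = min(1, 1.000 + 1.000) = min(1, 2.000) = 1.000
((v <-> v) -> u) & ((u -> u) (+) (w (+) w)) = max(0, 0.380 + 1.000 − 1) = max(0, 0.380) = 0.380
((v (+) v) <-> w) <-> (((v <-> v) -> u) & ((u -> u) (+) (w (+) w))) = 1 − |0.577 − 0.380| = 1 − 0.197 = 0.803
~(((v (+) v) <-> w) <-> (((v <-> v) -> u) & ((u -> u) (+) (w (+) w)))) = 1 − 0.803 = 0.197

0.197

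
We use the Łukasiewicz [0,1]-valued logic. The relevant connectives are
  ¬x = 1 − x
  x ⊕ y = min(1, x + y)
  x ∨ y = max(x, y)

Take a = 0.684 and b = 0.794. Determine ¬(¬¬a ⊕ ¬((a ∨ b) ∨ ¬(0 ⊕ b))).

¬a = 1 − 0.684 = 0.316
¬¬a = 1 − 0.316 = 0.684
a ∨ b = max(0.684, 0.794) = 0.794
0 ⊕ b = min(1, 0.000 + 0.794) = min(1, 0.794) = 0.794
¬(0 ⊕ b) = 1 − 0.794 = 0.206
(a ∨ b) ∨ ¬(0 ⊕ b) = max(0.794, 0.206) = 0.794
¬((a ∨ b) ∨ ¬(0 ⊕ b)) = 1 − 0.794 = 0.206
¬¬a ⊕ ¬((a ∨ b) ∨ ¬(0 ⊕ b)) = min(1, 0.684 + 0.206) = min(1, 0.890) = 0.890
¬(¬¬a ⊕ ¬((a ∨ b) ∨ ¬(0 ⊕ b))) = 1 − 0.890 = 0.110

0.110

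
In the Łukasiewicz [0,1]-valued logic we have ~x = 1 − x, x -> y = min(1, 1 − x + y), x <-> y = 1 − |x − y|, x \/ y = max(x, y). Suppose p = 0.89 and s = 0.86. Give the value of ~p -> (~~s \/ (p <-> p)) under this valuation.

1.00

~p = 1 − 0.89 = 0.11
~s = 1 − 0.86 = 0.14
~~s = 1 − 0.14 = 0.86
p <-> p = 1 − |0.89 − 0.89| = 1 − 0.00 = 1.00
~~s \/ (p <-> p) = max(0.86, 1.00) = 1.00
~p -> (~~s \/ (p <-> p)) = min(1, 1 − 0.11 + 1.00) = min(1, 1.89) = 1.00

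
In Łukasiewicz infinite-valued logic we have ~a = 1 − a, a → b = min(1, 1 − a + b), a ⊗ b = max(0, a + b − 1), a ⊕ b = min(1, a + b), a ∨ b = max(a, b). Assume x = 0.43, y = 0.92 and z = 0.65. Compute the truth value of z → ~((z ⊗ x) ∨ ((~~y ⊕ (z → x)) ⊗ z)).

0.70

z ⊗ x = max(0, 0.65 + 0.43 − 1) = max(0, 0.08) = 0.08
~y = 1 − 0.92 = 0.08
~~y = 1 − 0.08 = 0.92
z → x = min(1, 1 − 0.65 + 0.43) = min(1, 0.78) = 0.78
~~y ⊕ (z → x) = min(1, 0.92 + 0.78) = min(1, 1.70) = 1.00
(~~y ⊕ (z → x)) ⊗ z = max(0, 1.00 + 0.65 − 1) = max(0, 0.65) = 0.65
(z ⊗ x) ∨ ((~~y ⊕ (z → x)) ⊗ z) = max(0.08, 0.65) = 0.65
~((z ⊗ x) ∨ ((~~y ⊕ (z → x)) ⊗ z)) = 1 − 0.65 = 0.35
z → ~((z ⊗ x) ∨ ((~~y ⊕ (z → x)) ⊗ z)) = min(1, 1 − 0.65 + 0.35) = min(1, 0.70) = 0.70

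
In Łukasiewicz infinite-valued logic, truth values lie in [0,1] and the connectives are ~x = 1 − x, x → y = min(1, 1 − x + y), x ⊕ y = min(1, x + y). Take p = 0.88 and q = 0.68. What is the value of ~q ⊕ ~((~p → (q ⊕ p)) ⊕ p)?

~q = 1 − 0.68 = 0.32
~p = 1 − 0.88 = 0.12
q ⊕ p = min(1, 0.68 + 0.88) = min(1, 1.56) = 1.00
~p → (q ⊕ p) = min(1, 1 − 0.12 + 1.00) = min(1, 1.88) = 1.00
(~p → (q ⊕ p)) ⊕ p = min(1, 1.00 + 0.88) = min(1, 1.88) = 1.00
~((~p → (q ⊕ p)) ⊕ p) = 1 − 1.00 = 0.00
~q ⊕ ~((~p → (q ⊕ p)) ⊕ p) = min(1, 0.32 + 0.00) = min(1, 0.32) = 0.32

0.32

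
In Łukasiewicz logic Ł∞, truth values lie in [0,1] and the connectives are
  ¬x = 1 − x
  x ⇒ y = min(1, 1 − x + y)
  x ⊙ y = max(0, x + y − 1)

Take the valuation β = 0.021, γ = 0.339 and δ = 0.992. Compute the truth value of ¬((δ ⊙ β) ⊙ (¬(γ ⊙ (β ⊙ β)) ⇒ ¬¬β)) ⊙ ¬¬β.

δ ⊙ β = max(0, 0.992 + 0.021 − 1) = max(0, 0.013) = 0.013
β ⊙ β = max(0, 0.021 + 0.021 − 1) = max(0, -0.958) = 0.000
γ ⊙ (β ⊙ β) = max(0, 0.339 + 0.000 − 1) = max(0, -0.661) = 0.000
¬(γ ⊙ (β ⊙ β)) = 1 − 0.000 = 1.000
¬β = 1 − 0.021 = 0.979
¬¬β = 1 − 0.979 = 0.021
¬(γ ⊙ (β ⊙ β)) ⇒ ¬¬β = min(1, 1 − 1.000 + 0.021) = min(1, 0.021) = 0.021
(δ ⊙ β) ⊙ (¬(γ ⊙ (β ⊙ β)) ⇒ ¬¬β) = max(0, 0.013 + 0.021 − 1) = max(0, -0.966) = 0.000
¬((δ ⊙ β) ⊙ (¬(γ ⊙ (β ⊙ β)) ⇒ ¬¬β)) = 1 − 0.000 = 1.000
¬((δ ⊙ β) ⊙ (¬(γ ⊙ (β ⊙ β)) ⇒ ¬¬β)) ⊙ ¬¬β = max(0, 1.000 + 0.021 − 1) = max(0, 0.021) = 0.021

0.021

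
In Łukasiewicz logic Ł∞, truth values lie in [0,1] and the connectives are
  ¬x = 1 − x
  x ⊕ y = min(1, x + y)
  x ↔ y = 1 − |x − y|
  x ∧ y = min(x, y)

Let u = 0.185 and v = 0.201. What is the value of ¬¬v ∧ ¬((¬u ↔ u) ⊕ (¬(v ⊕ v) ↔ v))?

¬v = 1 − 0.201 = 0.799
¬¬v = 1 − 0.799 = 0.201
¬u = 1 − 0.185 = 0.815
¬u ↔ u = 1 − |0.815 − 0.185| = 1 − 0.630 = 0.370
v ⊕ v = min(1, 0.201 + 0.201) = min(1, 0.402) = 0.402
¬(v ⊕ v) = 1 − 0.402 = 0.598
¬(v ⊕ v) ↔ v = 1 − |0.598 − 0.201| = 1 − 0.397 = 0.603
(¬u ↔ u) ⊕ (¬(v ⊕ v) ↔ v) = min(1, 0.370 + 0.603) = min(1, 0.973) = 0.973
¬((¬u ↔ u) ⊕ (¬(v ⊕ v) ↔ v)) = 1 − 0.973 = 0.027
¬¬v ∧ ¬((¬u ↔ u) ⊕ (¬(v ⊕ v) ↔ v)) = min(0.201, 0.027) = 0.027

0.027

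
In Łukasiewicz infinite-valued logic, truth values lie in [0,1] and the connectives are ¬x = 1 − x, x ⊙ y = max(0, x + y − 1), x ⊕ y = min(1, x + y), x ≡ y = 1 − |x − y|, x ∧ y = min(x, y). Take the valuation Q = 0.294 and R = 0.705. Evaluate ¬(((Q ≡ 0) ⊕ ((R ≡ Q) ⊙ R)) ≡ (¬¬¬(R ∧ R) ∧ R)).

Q ≡ 0 = 1 − |0.294 − 0.000| = 1 − 0.294 = 0.706
R ≡ Q = 1 − |0.705 − 0.294| = 1 − 0.411 = 0.589
(R ≡ Q) ⊙ R = max(0, 0.589 + 0.705 − 1) = max(0, 0.294) = 0.294
(Q ≡ 0) ⊕ ((R ≡ Q) ⊙ R) = min(1, 0.706 + 0.294) = min(1, 1.000) = 1.000
R ∧ R = min(0.705, 0.705) = 0.705
¬(R ∧ R) = 1 − 0.705 = 0.295
¬¬(R ∧ R) = 1 − 0.295 = 0.705
¬¬¬(R ∧ R) = 1 − 0.705 = 0.295
¬¬¬(R ∧ R) ∧ R = min(0.295, 0.705) = 0.295
((Q ≡ 0) ⊕ ((R ≡ Q) ⊙ R)) ≡ (¬¬¬(R ∧ R) ∧ R) = 1 − |1.000 − 0.295| = 1 − 0.705 = 0.295
¬(((Q ≡ 0) ⊕ ((R ≡ Q) ⊙ R)) ≡ (¬¬¬(R ∧ R) ∧ R)) = 1 − 0.295 = 0.705

0.705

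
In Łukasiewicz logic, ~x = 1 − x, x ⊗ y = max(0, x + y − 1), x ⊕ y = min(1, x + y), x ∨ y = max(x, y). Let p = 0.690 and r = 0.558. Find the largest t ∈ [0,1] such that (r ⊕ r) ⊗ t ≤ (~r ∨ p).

r ⊕ r = min(1, 0.558 + 0.558) = min(1, 1.116) = 1.000
So the left factor is r ⊕ r = 1.000.
~r = 1 − 0.558 = 0.442
~r ∨ p = max(0.442, 0.690) = 0.690
So the right-hand bound is ~r ∨ p = 0.690.
The residuum of the Łukasiewicz t-norm gives the supremum: min(1, 1 − 1.000 + 0.690).
1 − 1.000 + 0.690 = 0.690, so t = min(1, 0.690) = 0.690.
Check: 1.000 ⊗ 0.690 = max(0, 0.690) = 0.690 ≤ 0.690.

0.690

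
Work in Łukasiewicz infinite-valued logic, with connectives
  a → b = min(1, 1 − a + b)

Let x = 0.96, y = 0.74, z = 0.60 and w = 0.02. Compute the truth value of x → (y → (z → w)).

z → w = min(1, 1 − 0.60 + 0.02) = min(1, 0.42) = 0.42
y → (z → w) = min(1, 1 − 0.74 + 0.42) = min(1, 0.68) = 0.68
x → (y → (z → w)) = min(1, 1 − 0.96 + 0.68) = min(1, 0.72) = 0.72

0.72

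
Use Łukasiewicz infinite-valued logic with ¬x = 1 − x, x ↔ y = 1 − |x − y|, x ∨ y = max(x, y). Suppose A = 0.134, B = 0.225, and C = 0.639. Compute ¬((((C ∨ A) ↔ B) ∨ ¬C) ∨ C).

0.361

C ∨ A = max(0.639, 0.134) = 0.639
(C ∨ A) ↔ B = 1 − |0.639 − 0.225| = 1 − 0.414 = 0.586
¬C = 1 − 0.639 = 0.361
((C ∨ A) ↔ B) ∨ ¬C = max(0.586, 0.361) = 0.586
(((C ∨ A) ↔ B) ∨ ¬C) ∨ C = max(0.586, 0.639) = 0.639
¬((((C ∨ A) ↔ B) ∨ ¬C) ∨ C) = 1 − 0.639 = 0.361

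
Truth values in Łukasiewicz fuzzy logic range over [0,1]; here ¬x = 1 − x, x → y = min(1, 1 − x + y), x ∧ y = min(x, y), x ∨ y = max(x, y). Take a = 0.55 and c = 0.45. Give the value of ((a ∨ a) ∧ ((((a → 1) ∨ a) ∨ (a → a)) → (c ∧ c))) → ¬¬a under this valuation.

a ∨ a = max(0.55, 0.55) = 0.55
a → 1 = min(1, 1 − 0.55 + 1.00) = min(1, 1.45) = 1.00
(a → 1) ∨ a = max(1.00, 0.55) = 1.00
a → a = min(1, 1 − 0.55 + 0.55) = min(1, 1.00) = 1.00
((a → 1) ∨ a) ∨ (a → a) = max(1.00, 1.00) = 1.00
c ∧ c = min(0.45, 0.45) = 0.45
(((a → 1) ∨ a) ∨ (a → a)) → (c ∧ c) = min(1, 1 − 1.00 + 0.45) = min(1, 0.45) = 0.45
(a ∨ a) ∧ ((((a → 1) ∨ a) ∨ (a → a)) → (c ∧ c)) = min(0.55, 0.45) = 0.45
¬a = 1 − 0.55 = 0.45
¬¬a = 1 − 0.45 = 0.55
((a ∨ a) ∧ ((((a → 1) ∨ a) ∨ (a → a)) → (c ∧ c))) → ¬¬a = min(1, 1 − 0.45 + 0.55) = min(1, 1.10) = 1.00

1.00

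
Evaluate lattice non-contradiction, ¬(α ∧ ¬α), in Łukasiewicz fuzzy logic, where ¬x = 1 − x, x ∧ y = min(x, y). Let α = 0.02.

¬α = 1 − 0.02 = 0.98
α ∧ ¬α = min(0.02, 0.98) = 0.02
¬(α ∧ ¬α) = 1 − 0.02 = 0.98
(The value 0.98 < 1 shows this instance is not satisfied; not a Ł∞-tautology — its value is 1 − min(a, 1−a).)

0.98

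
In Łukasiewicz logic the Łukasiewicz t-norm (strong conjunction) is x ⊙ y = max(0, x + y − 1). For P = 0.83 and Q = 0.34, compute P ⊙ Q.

0.17

P ⊙ Q = max(0, 0.83 + 0.34 − 1) = max(0, 0.17) = 0.17
For comparison, the Gödel (minimum) t-norm min(x, y) would give 0.34.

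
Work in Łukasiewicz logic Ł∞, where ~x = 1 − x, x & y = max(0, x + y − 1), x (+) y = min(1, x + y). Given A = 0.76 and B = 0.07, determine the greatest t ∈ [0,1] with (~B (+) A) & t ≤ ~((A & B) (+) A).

0.24

~B = 1 − 0.07 = 0.93
~B (+) A = min(1, 0.93 + 0.76) = min(1, 1.69) = 1.00
So the left factor is ~B (+) A = 1.00.
A & B = max(0, 0.76 + 0.07 − 1) = max(0, -0.17) = 0.00
(A & B) (+) A = min(1, 0.00 + 0.76) = min(1, 0.76) = 0.76
~((A & B) (+) A) = 1 − 0.76 = 0.24
So the right-hand bound is ~((A & B) (+) A) = 0.24.
The residuum of the Łukasiewicz t-norm gives the supremum: min(1, 1 − 1.00 + 0.24).
1 − 1.00 + 0.24 = 0.24, so t = min(1, 0.24) = 0.24.
Check: 1.00 & 0.24 = max(0, 0.24) = 0.24 ≤ 0.24.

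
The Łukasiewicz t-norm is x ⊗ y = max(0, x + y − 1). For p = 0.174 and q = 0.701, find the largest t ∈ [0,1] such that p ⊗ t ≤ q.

The residuum of the Łukasiewicz t-norm gives the supremum: min(1, 1 − 0.174 + 0.701).
1 − 0.174 + 0.701 = 1.527, so t = min(1, 1.527) = 1.000.
Check: 0.174 ⊗ 1.000 = max(0, 0.174) = 0.174 ≤ 0.701.

1.000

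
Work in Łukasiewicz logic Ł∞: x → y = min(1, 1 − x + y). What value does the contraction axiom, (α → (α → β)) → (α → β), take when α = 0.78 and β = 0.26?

α → β = min(1, 1 − 0.78 + 0.26) = min(1, 0.48) = 0.48
α → (α → β) = min(1, 1 − 0.78 + 0.48) = min(1, 0.70) = 0.70
(α → (α → β)) → (α → β) = min(1, 1 − 0.70 + 0.48) = min(1, 0.78) = 0.78
(The value 0.78 < 1 shows this instance is not satisfied; fails in Ł∞ (the t-norm is not idempotent).)

0.78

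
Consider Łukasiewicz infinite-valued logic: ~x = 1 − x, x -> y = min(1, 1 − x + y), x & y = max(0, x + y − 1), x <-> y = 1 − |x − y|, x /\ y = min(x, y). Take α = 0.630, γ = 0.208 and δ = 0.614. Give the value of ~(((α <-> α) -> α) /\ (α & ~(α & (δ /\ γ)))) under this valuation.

α <-> α = 1 − |0.630 − 0.630| = 1 − 0.000 = 1.000
(α <-> α) -> α = min(1, 1 − 1.000 + 0.630) = min(1, 0.630) = 0.630
δ /\ γ = min(0.614, 0.208) = 0.208
α & (δ /\ γ) = max(0, 0.630 + 0.208 − 1) = max(0, -0.162) = 0.000
~(α & (δ /\ γ)) = 1 − 0.000 = 1.000
α & ~(α & (δ /\ γ)) = max(0, 0.630 + 1.000 − 1) = max(0, 0.630) = 0.630
((α <-> α) -> α) /\ (α & ~(α & (δ /\ γ))) = min(0.630, 0.630) = 0.630
~(((α <-> α) -> α) /\ (α & ~(α & (δ /\ γ)))) = 1 − 0.630 = 0.370

0.370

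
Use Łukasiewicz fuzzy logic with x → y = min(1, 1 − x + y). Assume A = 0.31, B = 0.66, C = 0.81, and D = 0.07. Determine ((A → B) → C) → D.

0.26

A → B = min(1, 1 − 0.31 + 0.66) = min(1, 1.35) = 1.00
(A → B) → C = min(1, 1 − 1.00 + 0.81) = min(1, 0.81) = 0.81
((A → B) → C) → D = min(1, 1 − 0.81 + 0.07) = min(1, 0.26) = 0.26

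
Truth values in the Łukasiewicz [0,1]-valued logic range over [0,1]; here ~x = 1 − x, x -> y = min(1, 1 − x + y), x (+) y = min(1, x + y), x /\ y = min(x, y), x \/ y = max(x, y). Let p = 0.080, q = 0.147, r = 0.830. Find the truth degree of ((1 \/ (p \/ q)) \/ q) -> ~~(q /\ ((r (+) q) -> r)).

0.147

p \/ q = max(0.080, 0.147) = 0.147
1 \/ (p \/ q) = max(1.000, 0.147) = 1.000
(1 \/ (p \/ q)) \/ q = max(1.000, 0.147) = 1.000
r (+) q = min(1, 0.830 + 0.147) = min(1, 0.977) = 0.977
(r (+) q) -> r = min(1, 1 − 0.977 + 0.830) = min(1, 0.853) = 0.853
q /\ ((r (+) q) -> r) = min(0.147, 0.853) = 0.147
~(q /\ ((r (+) q) -> r)) = 1 − 0.147 = 0.853
~~(q /\ ((r (+) q) -> r)) = 1 − 0.853 = 0.147
((1 \/ (p \/ q)) \/ q) -> ~~(q /\ ((r (+) q) -> r)) = min(1, 1 − 1.000 + 0.147) = min(1, 0.147) = 0.147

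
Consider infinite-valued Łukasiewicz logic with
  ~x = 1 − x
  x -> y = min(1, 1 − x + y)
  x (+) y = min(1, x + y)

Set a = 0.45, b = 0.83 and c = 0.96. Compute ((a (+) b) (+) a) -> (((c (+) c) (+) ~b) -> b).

0.83

a (+) b = min(1, 0.45 + 0.83) = min(1, 1.28) = 1.00
(a (+) b) (+) a = min(1, 1.00 + 0.45) = min(1, 1.45) = 1.00
c (+) c = min(1, 0.96 + 0.96) = min(1, 1.92) = 1.00
~b = 1 − 0.83 = 0.17
(c (+) c) (+) ~b = min(1, 1.00 + 0.17) = min(1, 1.17) = 1.00
((c (+) c) (+) ~b) -> b = min(1, 1 − 1.00 + 0.83) = min(1, 0.83) = 0.83
((a (+) b) (+) a) -> (((c (+) c) (+) ~b) -> b) = min(1, 1 − 1.00 + 0.83) = min(1, 0.83) = 0.83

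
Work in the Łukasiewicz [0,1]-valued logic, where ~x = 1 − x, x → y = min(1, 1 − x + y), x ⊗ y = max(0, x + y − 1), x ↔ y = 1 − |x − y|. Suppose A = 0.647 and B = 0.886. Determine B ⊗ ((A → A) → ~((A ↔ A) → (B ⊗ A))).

A → A = min(1, 1 − 0.647 + 0.647) = min(1, 1.000) = 1.000
A ↔ A = 1 − |0.647 − 0.647| = 1 − 0.000 = 1.000
B ⊗ A = max(0, 0.886 + 0.647 − 1) = max(0, 0.533) = 0.533
(A ↔ A) → (B ⊗ A) = min(1, 1 − 1.000 + 0.533) = min(1, 0.533) = 0.533
~((A ↔ A) → (B ⊗ A)) = 1 − 0.533 = 0.467
(A → A) → ~((A ↔ A) → (B ⊗ A)) = min(1, 1 − 1.000 + 0.467) = min(1, 0.467) = 0.467
B ⊗ ((A → A) → ~((A ↔ A) → (B ⊗ A))) = max(0, 0.886 + 0.467 − 1) = max(0, 0.353) = 0.353

0.353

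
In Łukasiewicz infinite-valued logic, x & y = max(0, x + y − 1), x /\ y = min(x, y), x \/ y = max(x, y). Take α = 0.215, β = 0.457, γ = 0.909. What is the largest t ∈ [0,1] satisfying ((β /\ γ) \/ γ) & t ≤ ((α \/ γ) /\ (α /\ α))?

0.306

β /\ γ = min(0.457, 0.909) = 0.457
(β /\ γ) \/ γ = max(0.457, 0.909) = 0.909
So the left factor is (β /\ γ) \/ γ = 0.909.
α \/ γ = max(0.215, 0.909) = 0.909
α /\ α = min(0.215, 0.215) = 0.215
(α \/ γ) /\ (α /\ α) = min(0.909, 0.215) = 0.215
So the right-hand bound is (α \/ γ) /\ (α /\ α) = 0.215.
The residuum of the Łukasiewicz t-norm gives the supremum: min(1, 1 − 0.909 + 0.215).
1 − 0.909 + 0.215 = 0.306, so t = min(1, 0.306) = 0.306.
Check: 0.909 & 0.306 = max(0, 0.215) = 0.215 ≤ 0.215.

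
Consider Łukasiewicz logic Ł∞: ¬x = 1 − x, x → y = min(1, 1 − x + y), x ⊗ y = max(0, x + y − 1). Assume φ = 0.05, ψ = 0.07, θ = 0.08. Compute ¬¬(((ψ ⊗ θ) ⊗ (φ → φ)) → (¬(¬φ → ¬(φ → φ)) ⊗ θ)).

1.00

ψ ⊗ θ = max(0, 0.07 + 0.08 − 1) = max(0, -0.85) = 0.00
φ → φ = min(1, 1 − 0.05 + 0.05) = min(1, 1.00) = 1.00
(ψ ⊗ θ) ⊗ (φ → φ) = max(0, 0.00 + 1.00 − 1) = max(0, 0.00) = 0.00
¬φ = 1 − 0.05 = 0.95
¬(φ → φ) = 1 − 1.00 = 0.00
¬φ → ¬(φ → φ) = min(1, 1 − 0.95 + 0.00) = min(1, 0.05) = 0.05
¬(¬φ → ¬(φ → φ)) = 1 − 0.05 = 0.95
¬(¬φ → ¬(φ → φ)) ⊗ θ = max(0, 0.95 + 0.08 − 1) = max(0, 0.03) = 0.03
((ψ ⊗ θ) ⊗ (φ → φ)) → (¬(¬φ → ¬(φ → φ)) ⊗ θ) = min(1, 1 − 0.00 + 0.03) = min(1, 1.03) = 1.00
¬(((ψ ⊗ θ) ⊗ (φ → φ)) → (¬(¬φ → ¬(φ → φ)) ⊗ θ)) = 1 − 1.00 = 0.00
¬¬(((ψ ⊗ θ) ⊗ (φ → φ)) → (¬(¬φ → ¬(φ → φ)) ⊗ θ)) = 1 − 0.00 = 1.00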